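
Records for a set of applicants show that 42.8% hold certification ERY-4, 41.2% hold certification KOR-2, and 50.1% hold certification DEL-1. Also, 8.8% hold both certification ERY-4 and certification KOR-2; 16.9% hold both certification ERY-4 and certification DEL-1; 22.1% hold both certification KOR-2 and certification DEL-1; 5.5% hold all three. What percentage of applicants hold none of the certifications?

8.2%

P(≥1) = 42.8 + 41.2 + 50.1 − 8.8 − 16.9 − 22.1 + 5.5 = 91.8%
P(none) = 100% − 91.8% = 8.2%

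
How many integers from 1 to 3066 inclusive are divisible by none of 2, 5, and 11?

By inclusion-exclusion,
floor(3066/2) + floor(3066/5) + floor(3066/11) − floor(3066/10) − floor(3066/22) − floor(3066/55) + floor(3066/110) = 1533 + 613 + 278 − 306 − 139 − 55 + 27 = 1951
3066 − 1951 = 1115

1115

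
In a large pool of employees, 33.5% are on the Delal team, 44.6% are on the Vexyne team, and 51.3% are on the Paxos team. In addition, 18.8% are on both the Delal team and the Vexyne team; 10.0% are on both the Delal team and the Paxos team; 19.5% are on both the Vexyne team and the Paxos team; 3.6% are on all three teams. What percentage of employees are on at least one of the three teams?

84.7%

Inclusion–exclusion gives
P(at least one) = 33.5 + 44.6 + 51.3 − 18.8 − 10.0 − 19.5 + 3.6 = 84.7%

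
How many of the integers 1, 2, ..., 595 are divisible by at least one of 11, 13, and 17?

125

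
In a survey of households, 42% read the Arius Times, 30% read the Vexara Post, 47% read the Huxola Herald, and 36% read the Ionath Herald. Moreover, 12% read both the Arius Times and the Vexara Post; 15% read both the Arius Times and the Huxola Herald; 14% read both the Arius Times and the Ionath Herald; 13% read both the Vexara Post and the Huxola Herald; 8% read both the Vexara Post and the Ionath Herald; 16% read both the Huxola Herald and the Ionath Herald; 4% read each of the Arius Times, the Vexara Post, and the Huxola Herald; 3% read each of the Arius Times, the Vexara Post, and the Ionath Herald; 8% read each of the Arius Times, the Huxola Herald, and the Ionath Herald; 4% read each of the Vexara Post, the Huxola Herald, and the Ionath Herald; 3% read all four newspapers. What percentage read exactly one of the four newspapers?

By inclusion–exclusion (exactly-one form):
P(exactly one) = 42 + 30 + 47 + 36 − 2·12 − 2·15 − 2·14 − 2·13 − 2·8 − 2·16 + 3·4 + 3·3 + 3·8 + 3·4 − 4·3 = 44%

44%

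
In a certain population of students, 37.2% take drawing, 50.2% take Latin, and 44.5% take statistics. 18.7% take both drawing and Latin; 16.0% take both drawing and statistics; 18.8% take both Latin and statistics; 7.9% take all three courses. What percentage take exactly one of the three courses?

By inclusion–exclusion (exactly-one form):
P(exactly one) = 37.2 + 50.2 + 44.5 − 2·18.7 − 2·16.0 − 2·18.8 + 3·7.9 = 48.6%

48.6%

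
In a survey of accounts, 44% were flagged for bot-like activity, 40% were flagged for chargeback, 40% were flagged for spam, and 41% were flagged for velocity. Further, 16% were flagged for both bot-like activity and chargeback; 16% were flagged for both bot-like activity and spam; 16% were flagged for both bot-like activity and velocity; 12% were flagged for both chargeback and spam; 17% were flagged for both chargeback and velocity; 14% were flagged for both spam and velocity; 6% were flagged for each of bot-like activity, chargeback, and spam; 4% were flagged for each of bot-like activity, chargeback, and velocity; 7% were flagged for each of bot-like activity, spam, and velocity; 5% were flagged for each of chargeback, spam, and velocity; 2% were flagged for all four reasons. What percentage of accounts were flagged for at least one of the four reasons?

94%

Inclusion–exclusion gives
P(at least one) = 44 + 40 + 40 + 41 − 16 − 16 − 16 − 12 − 17 − 14 + 6 + 4 + 7 + 5 − 2 = 94%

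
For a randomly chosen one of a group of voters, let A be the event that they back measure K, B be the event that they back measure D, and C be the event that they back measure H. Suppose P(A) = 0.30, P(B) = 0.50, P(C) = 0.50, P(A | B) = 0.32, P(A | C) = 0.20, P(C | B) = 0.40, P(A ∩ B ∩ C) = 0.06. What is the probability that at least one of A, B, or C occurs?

0.90

P(A ∩ B) = P(B)·P(A|B) = 0.50 × 0.32 = 0.16
P(A ∩ C) = P(C)·P(A|C) = 0.50 × 0.20 = 0.10
P(B ∩ C) = P(B)·P(C|B) = 0.50 × 0.40 = 0.20
P(A ∪ B ∪ C) = 0.30 + 0.50 + 0.50 − 0.16 − 0.10 − 0.20 + 0.06 = 0.90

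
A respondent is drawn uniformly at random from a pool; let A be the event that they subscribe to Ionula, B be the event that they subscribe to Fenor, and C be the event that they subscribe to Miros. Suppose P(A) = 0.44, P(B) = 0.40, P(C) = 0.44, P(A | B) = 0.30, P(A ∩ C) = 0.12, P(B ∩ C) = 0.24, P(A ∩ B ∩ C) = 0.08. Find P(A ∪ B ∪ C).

0.88

P(A ∩ B) = P(B)·P(A|B) = 0.40 × 0.30 = 0.12
By inclusion–exclusion:
P(A ∪ B ∪ C) = 0.44 + 0.40 + 0.44 − 0.12 − 0.12 − 0.24 + 0.08 = 0.88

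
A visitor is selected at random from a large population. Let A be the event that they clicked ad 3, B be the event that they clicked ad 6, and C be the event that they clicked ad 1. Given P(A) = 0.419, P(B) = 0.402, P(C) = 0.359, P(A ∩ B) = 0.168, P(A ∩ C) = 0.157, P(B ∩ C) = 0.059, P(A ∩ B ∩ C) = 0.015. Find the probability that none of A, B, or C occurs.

0.189

By inclusion–exclusion:
P(A ∪ B ∪ C) = 0.419 + 0.402 + 0.359 − 0.168 − 0.157 − 0.059 + 0.015 = 0.811
P(none) = 1 − 0.811 = 0.189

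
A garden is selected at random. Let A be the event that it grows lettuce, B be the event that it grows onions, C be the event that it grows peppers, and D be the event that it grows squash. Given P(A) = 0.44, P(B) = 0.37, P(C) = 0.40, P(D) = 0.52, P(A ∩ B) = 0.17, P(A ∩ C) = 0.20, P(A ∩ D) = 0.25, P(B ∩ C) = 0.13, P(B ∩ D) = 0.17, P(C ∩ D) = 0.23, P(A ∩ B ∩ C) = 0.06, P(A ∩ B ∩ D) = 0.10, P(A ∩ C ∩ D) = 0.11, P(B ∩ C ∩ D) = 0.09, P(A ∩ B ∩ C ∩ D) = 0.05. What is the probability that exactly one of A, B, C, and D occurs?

0.31

By inclusion–exclusion (exactly-one form):
P(exactly one) = 0.44 + 0.37 + 0.40 + 0.52 − 2·0.17 − 2·0.20 − 2·0.25 − 2·0.13 − 2·0.17 − 2·0.23 + 3·0.06 + 3·0.10 + 3·0.11 + 3·0.09 − 4·0.05 = 0.31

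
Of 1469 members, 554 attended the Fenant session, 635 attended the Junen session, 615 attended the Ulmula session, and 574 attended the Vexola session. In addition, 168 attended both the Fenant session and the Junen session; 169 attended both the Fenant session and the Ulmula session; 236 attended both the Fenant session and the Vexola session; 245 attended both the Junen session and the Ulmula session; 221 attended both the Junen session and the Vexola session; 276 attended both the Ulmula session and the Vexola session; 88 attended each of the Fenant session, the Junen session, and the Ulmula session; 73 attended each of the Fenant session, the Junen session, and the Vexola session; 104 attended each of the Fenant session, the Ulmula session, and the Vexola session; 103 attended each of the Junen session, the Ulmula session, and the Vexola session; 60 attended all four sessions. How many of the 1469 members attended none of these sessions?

Apply inclusion-exclusion:
N(≥1) = 554 + 635 + 615 + 574 − 168 − 169 − 236 − 245 − 221 − 276 + 88 + 73 + 104 + 103 − 60 = 1371
None: 1469 − 1371 = 98

98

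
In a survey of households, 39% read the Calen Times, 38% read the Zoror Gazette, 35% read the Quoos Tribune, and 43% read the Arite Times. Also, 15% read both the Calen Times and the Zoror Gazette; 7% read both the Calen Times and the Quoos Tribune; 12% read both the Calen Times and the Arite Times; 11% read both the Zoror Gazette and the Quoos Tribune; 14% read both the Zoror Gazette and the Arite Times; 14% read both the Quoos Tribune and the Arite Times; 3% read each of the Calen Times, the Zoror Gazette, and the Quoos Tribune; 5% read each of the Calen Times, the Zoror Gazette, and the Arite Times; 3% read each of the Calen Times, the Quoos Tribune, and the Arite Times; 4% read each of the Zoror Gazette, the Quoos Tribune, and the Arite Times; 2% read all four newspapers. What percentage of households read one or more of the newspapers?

Apply inclusion-exclusion:
P(at least one) = 39 + 38 + 35 + 43 − 15 − 7 − 12 − 11 − 14 − 14 + 3 + 5 + 3 + 4 − 2 = 95%

95%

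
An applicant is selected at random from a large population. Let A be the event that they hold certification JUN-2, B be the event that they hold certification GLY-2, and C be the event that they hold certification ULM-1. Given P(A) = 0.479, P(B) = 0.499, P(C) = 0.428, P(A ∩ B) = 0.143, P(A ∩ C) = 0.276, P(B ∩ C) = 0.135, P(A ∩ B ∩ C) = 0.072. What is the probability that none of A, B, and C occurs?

0.076

By inclusion-exclusion,
P(A ∪ B ∪ C) = 0.479 + 0.499 + 0.428 − 0.143 − 0.276 − 0.135 + 0.072 = 0.924
P(none) = 1 − 0.924 = 0.076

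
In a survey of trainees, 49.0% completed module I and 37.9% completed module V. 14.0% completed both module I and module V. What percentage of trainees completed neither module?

P(union) = 49.0 + 37.9 − 14.0 = 72.9%
P(none) = 100% − 72.9% = 27.1%

27.1%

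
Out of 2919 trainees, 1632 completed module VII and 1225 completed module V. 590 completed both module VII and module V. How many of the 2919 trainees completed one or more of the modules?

2267

|union| = 1632 + 1225 − 590 = 2267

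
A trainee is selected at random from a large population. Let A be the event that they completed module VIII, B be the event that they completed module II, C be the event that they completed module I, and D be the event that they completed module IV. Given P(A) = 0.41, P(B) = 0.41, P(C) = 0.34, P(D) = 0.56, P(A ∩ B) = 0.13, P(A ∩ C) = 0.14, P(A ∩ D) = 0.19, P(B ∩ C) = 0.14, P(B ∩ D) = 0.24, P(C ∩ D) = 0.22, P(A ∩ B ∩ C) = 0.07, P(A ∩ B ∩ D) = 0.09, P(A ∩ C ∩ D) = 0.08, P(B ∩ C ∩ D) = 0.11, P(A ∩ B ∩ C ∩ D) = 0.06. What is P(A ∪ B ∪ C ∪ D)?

0.95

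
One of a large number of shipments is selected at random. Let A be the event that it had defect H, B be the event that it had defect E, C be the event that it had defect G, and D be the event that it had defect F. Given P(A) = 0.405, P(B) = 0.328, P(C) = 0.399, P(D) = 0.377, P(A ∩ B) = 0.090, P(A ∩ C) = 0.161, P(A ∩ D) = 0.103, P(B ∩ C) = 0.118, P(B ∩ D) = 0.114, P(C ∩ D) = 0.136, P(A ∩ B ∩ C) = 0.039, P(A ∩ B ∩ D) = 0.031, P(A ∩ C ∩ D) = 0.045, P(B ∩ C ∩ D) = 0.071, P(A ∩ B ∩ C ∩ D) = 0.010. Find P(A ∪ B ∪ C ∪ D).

Inclusion–exclusion gives
P(A ∪ B ∪ C ∪ D) = 0.405 + 0.328 + 0.399 + 0.377 − 0.090 − 0.161 − 0.103 − 0.118 − 0.114 − 0.136 + 0.039 + 0.031 + 0.045 + 0.071 − 0.010 = 0.963

0.963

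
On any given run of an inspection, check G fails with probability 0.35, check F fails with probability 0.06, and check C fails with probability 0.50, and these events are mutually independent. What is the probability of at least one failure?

Independence gives P(none) = ∏(1 − pᵢ).
P(none) = (1 − 0.35) × (1 − 0.06) × (1 − 0.50) = 0.65 × 0.94 × 0.50 = 0.3055
P(at least one) = 1 − 0.3055 = 0.6945

0.6945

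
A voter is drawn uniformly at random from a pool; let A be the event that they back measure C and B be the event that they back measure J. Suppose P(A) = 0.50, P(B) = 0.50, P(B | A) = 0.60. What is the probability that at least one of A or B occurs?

0.70

P(A ∩ B) = P(A)·P(B|A) = 0.50 × 0.60 = 0.30
Inclusion–exclusion gives
P(A ∪ B) = 0.50 + 0.50 − 0.30 = 0.70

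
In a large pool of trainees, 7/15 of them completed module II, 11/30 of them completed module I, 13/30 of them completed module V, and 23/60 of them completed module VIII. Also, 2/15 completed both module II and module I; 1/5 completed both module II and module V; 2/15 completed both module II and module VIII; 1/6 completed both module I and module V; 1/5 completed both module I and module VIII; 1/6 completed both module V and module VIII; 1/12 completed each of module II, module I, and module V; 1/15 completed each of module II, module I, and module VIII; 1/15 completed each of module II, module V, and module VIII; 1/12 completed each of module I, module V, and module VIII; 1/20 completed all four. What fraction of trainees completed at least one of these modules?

P(≥1) = 7/15 + 11/30 + 13/30 + 23/60 − 2/15 − 1/5 − 2/15 − 1/6 − 1/5 − 1/6 + 1/12 + 1/15 + 1/15 + 1/12 − 1/20 = 9/10

9/10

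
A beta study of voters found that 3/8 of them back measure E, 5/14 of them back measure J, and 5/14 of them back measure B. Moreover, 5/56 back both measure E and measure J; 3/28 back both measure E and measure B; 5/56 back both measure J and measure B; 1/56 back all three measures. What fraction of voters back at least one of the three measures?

23/28

Apply inclusion-exclusion:
P(at least one) = 3/8 + 5/14 + 5/14 − 5/56 − 3/28 − 5/56 + 1/56 = 23/28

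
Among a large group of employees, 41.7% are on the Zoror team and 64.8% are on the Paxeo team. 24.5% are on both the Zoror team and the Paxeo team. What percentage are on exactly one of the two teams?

By inclusion–exclusion (exactly-one form):
P(exactly one) = 41.7 + 64.8 − 2·24.5 = 57.5%

57.5%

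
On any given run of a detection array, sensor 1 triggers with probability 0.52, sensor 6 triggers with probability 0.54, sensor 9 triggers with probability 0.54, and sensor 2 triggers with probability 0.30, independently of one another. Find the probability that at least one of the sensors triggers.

0.9289024

Independence gives P(none) = ∏(1 − pᵢ).
P(none) = (1 − 0.52) × (1 − 0.54) × (1 − 0.54) × (1 − 0.30) = 0.48 × 0.46 × 0.46 × 0.70 = 0.0710976
P(at least one) = 1 − 0.0710976 = 0.9289024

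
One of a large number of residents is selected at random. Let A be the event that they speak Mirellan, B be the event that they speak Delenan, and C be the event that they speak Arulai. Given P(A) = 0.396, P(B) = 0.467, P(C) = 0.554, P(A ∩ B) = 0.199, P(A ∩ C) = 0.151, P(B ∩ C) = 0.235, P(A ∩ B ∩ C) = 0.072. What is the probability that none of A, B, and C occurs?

0.096

P(A ∪ B ∪ C) = 0.396 + 0.467 + 0.554 − 0.199 − 0.151 − 0.235 + 0.072 = 0.904
P(none) = 1 − 0.904 = 0.096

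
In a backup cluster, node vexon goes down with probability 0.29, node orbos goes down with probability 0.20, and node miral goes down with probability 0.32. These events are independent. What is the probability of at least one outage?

P(none) = (1 − 0.29) × (1 − 0.20) × (1 − 0.32) = 0.71 × 0.80 × 0.68 = 0.38624
P(at least one) = 1 − 0.38624 = 0.61376

0.61376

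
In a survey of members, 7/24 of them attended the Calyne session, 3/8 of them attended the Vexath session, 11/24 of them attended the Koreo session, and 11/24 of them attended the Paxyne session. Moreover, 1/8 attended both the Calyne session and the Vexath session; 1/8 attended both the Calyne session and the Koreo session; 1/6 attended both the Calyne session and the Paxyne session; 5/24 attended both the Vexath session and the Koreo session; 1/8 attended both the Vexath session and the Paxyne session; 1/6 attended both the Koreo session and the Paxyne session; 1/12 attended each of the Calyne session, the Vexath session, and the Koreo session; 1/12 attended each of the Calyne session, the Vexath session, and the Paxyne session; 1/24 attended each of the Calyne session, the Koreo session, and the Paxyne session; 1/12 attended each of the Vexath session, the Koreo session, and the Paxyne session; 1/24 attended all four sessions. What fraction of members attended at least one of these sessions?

11/12

P(≥1) = 7/24 + 3/8 + 11/24 + 11/24 − 1/8 − 1/8 − 1/6 − 5/24 − 1/8 − 1/6 + 1/12 + 1/12 + 1/24 + 1/12 − 1/24 = 11/12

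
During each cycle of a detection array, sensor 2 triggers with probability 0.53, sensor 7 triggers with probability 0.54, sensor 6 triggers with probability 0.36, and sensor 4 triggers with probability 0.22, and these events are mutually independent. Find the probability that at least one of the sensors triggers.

P(none) = (1 − 0.53) × (1 − 0.54) × (1 − 0.36) × (1 − 0.22) = 0.47 × 0.46 × 0.64 × 0.78 = 0.10792704
P(at least one) = 1 − 0.10792704 = 0.89207296

0.89207296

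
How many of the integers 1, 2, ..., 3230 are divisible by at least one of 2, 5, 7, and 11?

By inclusion–exclusion:
⌊3230/2⌋ + ⌊3230/5⌋ + ⌊3230/7⌋ + ⌊3230/11⌋ − ⌊3230/10⌋ − ⌊3230/14⌋ − ⌊3230/22⌋ − ⌊3230/35⌋ − ⌊3230/55⌋ − ⌊3230/77⌋ + ⌊3230/70⌋ + ⌊3230/110⌋ + ⌊3230/154⌋ + ⌊3230/385⌋ − ⌊3230/770⌋ = 1615 + 646 + 461 + 293 − 323 − 230 − 146 − 92 − 58 − 41 + 46 + 29 + 20 + 8 − 4 = 2224

2224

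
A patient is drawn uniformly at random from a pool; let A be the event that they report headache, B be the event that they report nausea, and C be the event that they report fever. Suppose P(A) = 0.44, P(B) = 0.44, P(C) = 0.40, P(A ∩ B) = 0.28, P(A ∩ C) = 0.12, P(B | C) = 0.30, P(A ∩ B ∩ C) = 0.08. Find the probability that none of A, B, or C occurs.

0.16

P(B ∩ C) = P(C)·P(B|C) = 0.40 × 0.30 = 0.12
P(A ∪ B ∪ C) = 0.44 + 0.44 + 0.40 − 0.28 − 0.12 − 0.12 + 0.08 = 0.84
P(none) = 1 − 0.84 = 0.16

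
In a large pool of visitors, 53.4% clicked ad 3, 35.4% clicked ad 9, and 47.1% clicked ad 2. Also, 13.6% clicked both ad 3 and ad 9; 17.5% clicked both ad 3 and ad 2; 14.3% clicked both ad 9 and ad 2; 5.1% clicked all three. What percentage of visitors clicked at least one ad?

95.6%

P(at least one) = 53.4 + 35.4 + 47.1 − 13.6 − 17.5 − 14.3 + 5.1 = 95.6%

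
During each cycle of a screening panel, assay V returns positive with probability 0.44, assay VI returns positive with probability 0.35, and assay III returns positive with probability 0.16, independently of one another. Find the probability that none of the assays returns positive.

P(none) = (1 − 0.44) × (1 − 0.35) × (1 − 0.16) = 0.56 × 0.65 × 0.84 = 0.30576

0.30576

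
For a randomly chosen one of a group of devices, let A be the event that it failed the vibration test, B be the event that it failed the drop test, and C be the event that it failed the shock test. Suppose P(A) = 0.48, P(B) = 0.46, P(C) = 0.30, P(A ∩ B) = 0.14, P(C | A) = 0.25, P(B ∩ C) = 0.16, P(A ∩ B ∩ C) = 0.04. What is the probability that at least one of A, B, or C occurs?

P(A ∩ C) = P(A)·P(C|A) = 0.48 × 0.25 = 0.12
P(A ∪ B ∪ C) = 0.48 + 0.46 + 0.30 − 0.14 − 0.12 − 0.16 + 0.04 = 0.86

0.86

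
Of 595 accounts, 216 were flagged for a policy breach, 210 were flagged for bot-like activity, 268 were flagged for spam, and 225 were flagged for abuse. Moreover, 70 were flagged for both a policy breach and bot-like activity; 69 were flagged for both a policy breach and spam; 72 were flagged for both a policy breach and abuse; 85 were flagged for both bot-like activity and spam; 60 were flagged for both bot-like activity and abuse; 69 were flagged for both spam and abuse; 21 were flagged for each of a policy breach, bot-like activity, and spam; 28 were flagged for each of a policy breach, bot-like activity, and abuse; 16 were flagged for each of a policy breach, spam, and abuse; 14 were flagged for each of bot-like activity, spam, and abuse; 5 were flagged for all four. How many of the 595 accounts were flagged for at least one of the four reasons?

568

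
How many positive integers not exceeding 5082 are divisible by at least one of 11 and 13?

817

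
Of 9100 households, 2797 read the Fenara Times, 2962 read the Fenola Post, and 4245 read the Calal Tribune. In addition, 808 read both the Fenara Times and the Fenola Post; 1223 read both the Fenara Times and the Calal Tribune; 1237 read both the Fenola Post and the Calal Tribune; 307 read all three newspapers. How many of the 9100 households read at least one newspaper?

7043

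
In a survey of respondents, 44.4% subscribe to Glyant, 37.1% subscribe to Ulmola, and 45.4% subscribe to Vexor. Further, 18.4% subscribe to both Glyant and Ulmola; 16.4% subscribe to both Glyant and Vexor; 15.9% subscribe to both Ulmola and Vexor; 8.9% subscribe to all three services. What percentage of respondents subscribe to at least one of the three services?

85.1%

P(union) = 44.4 + 37.1 + 45.4 − 18.4 − 16.4 − 15.9 + 8.9 = 85.1%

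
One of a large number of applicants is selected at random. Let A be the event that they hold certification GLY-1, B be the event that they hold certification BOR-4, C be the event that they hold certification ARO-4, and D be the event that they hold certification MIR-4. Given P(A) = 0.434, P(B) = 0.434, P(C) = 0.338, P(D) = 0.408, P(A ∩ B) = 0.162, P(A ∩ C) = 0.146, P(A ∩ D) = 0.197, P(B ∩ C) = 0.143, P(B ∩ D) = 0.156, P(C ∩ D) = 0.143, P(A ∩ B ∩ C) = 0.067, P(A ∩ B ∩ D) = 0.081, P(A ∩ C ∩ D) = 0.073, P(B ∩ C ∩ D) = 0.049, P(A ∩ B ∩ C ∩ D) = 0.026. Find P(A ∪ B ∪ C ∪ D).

0.911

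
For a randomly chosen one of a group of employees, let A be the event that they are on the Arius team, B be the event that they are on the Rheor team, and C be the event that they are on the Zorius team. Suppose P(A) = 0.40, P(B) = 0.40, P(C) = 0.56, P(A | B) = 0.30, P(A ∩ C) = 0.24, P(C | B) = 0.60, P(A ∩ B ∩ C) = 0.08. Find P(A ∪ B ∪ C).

P(A ∩ B) = P(B)·P(A|B) = 0.40 × 0.30 = 0.12
P(B ∩ C) = P(B)·P(C|B) = 0.40 × 0.60 = 0.24
P(A ∪ B ∪ C) = 0.40 + 0.40 + 0.56 − 0.12 − 0.24 − 0.24 + 0.08 = 0.84

0.84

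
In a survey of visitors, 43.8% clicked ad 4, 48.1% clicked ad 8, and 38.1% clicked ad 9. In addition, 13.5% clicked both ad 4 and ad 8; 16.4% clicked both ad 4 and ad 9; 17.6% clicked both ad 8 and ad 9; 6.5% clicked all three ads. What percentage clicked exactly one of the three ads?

P(exactly one) = 43.8 + 48.1 + 38.1 − 2·13.5 − 2·16.4 − 2·17.6 + 3·6.5 = 54.5%

54.5%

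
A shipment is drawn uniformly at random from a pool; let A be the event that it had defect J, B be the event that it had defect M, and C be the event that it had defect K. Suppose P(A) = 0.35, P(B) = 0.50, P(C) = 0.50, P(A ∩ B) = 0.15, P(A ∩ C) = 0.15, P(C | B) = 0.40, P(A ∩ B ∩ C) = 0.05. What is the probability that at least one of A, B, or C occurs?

P(B ∩ C) = P(B)·P(C|B) = 0.50 × 0.40 = 0.20
P(A ∪ B ∪ C) = 0.35 + 0.50 + 0.50 − 0.15 − 0.15 − 0.20 + 0.05 = 0.90

0.90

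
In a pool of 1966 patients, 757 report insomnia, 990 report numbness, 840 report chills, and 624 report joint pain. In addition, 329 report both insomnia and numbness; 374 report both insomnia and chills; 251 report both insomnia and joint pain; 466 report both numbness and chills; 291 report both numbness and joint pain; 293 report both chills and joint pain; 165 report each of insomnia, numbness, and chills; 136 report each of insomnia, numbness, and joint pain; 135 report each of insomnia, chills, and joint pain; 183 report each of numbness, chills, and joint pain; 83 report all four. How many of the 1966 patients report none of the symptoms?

223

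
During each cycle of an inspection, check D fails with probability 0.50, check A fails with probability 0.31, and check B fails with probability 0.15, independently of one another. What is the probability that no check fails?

0.29325

P(none) = (1 − 0.50) × (1 − 0.31) × (1 − 0.15) = 0.50 × 0.69 × 0.85 = 0.29325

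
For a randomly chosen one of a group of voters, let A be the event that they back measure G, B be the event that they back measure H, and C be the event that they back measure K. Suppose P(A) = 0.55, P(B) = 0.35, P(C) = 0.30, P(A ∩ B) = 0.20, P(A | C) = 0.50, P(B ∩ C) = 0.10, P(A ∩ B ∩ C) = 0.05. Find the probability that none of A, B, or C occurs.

P(A ∩ C) = P(C)·P(A|C) = 0.30 × 0.50 = 0.15
Inclusion–exclusion gives
P(A ∪ B ∪ C) = 0.55 + 0.35 + 0.30 − 0.20 − 0.15 − 0.10 + 0.05 = 0.80
P(none) = 1 − 0.80 = 0.20

0.20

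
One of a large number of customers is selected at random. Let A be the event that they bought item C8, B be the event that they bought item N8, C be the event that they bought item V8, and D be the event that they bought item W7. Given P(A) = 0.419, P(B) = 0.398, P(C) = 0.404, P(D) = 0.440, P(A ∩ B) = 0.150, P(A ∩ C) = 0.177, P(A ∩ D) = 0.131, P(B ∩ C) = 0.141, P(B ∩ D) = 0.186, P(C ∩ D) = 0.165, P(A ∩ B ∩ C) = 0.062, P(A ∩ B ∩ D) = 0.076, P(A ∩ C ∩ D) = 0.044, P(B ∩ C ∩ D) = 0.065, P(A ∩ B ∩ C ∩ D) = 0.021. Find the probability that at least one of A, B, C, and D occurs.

0.937

P(A ∪ B ∪ C ∪ D) = 0.419 + 0.398 + 0.404 + 0.440 − 0.150 − 0.177 − 0.131 − 0.141 − 0.186 − 0.165 + 0.062 + 0.076 + 0.044 + 0.065 − 0.021 = 0.937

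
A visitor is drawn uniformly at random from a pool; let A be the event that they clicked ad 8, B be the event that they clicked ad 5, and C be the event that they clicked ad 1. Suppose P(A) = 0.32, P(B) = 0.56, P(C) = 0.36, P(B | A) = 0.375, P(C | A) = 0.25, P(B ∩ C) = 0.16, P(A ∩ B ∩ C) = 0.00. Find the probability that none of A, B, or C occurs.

P(A ∩ B) = P(A)·P(B|A) = 0.32 × 0.375 = 0.12
P(A ∩ C) = P(A)·P(C|A) = 0.32 × 0.25 = 0.08
P(A ∪ B ∪ C) = 0.32 + 0.56 + 0.36 − 0.12 − 0.08 − 0.16 + 0.00 = 0.88
P(none) = 1 − 0.88 = 0.12

0.12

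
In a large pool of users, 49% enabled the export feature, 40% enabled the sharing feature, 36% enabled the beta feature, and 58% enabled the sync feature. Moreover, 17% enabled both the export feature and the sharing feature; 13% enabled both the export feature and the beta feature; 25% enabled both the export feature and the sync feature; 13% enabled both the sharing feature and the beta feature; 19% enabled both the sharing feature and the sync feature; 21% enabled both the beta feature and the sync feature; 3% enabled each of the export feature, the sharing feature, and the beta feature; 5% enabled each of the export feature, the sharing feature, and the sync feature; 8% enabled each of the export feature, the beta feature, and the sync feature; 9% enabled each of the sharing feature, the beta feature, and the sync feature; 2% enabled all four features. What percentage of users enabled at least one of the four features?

P(≥1) = 49 + 40 + 36 + 58 − 17 − 13 − 25 − 13 − 19 − 21 + 3 + 5 + 8 + 9 − 2 = 98%

98%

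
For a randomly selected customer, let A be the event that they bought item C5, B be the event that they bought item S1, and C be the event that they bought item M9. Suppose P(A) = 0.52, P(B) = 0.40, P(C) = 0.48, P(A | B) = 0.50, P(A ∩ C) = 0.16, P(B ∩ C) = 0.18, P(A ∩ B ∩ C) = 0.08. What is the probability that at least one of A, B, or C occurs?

P(A ∩ B) = P(B)·P(A|B) = 0.40 × 0.50 = 0.20
By inclusion-exclusion,
P(A ∪ B ∪ C) = 0.52 + 0.40 + 0.48 − 0.20 − 0.16 − 0.18 + 0.08 = 0.94

0.94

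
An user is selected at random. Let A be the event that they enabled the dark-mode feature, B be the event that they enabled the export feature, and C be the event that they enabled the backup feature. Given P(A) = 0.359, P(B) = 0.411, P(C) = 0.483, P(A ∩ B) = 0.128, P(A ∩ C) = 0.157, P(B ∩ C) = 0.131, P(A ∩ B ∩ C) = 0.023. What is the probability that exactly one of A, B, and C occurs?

P(exactly one) = 0.359 + 0.411 + 0.483 − 2·0.128 − 2·0.157 − 2·0.131 + 3·0.023 = 0.490

0.490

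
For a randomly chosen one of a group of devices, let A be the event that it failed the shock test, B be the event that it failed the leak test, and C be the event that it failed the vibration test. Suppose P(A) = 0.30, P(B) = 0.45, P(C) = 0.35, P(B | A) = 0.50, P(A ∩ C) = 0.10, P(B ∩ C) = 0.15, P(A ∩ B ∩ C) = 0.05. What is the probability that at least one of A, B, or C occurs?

0.75

P(A ∩ B) = P(A)·P(B|A) = 0.30 × 0.50 = 0.15
P(A ∪ B ∪ C) = 0.30 + 0.45 + 0.35 − 0.15 − 0.10 − 0.15 + 0.05 = 0.75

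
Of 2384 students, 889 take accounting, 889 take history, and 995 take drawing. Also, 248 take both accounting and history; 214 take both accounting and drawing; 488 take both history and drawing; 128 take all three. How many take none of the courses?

By inclusion–exclusion:
N(≥1) = 889 + 889 + 995 − 248 − 214 − 488 + 128 = 1951
None: 2384 − 1951 = 433

433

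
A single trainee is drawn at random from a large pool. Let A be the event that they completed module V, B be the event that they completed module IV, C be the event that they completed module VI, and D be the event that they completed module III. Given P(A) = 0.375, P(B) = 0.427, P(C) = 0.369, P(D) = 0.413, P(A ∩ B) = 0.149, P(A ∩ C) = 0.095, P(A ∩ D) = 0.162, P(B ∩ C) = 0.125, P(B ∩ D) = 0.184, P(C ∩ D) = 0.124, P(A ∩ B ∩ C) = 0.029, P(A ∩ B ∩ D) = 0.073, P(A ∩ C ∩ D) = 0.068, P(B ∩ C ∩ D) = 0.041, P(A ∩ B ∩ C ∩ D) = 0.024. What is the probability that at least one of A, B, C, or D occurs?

Inclusion–exclusion gives
P(A ∪ B ∪ C ∪ D) = 0.375 + 0.427 + 0.369 + 0.413 − 0.149 − 0.095 − 0.162 − 0.125 − 0.184 − 0.124 + 0.029 + 0.073 + 0.068 + 0.041 − 0.024 = 0.932

0.932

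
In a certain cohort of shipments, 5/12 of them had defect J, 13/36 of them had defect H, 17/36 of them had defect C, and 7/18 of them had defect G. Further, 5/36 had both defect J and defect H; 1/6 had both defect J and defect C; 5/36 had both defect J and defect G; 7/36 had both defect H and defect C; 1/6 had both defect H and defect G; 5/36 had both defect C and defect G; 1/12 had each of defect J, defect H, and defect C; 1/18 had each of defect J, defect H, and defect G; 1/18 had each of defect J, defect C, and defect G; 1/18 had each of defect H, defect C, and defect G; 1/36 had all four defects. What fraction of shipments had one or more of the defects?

11/12

P(≥1) = 5/12 + 13/36 + 17/36 + 7/18 − 5/36 − 1/6 − 5/36 − 7/36 − 1/6 − 5/36 + 1/12 + 1/18 + 1/18 + 1/18 − 1/36 = 11/12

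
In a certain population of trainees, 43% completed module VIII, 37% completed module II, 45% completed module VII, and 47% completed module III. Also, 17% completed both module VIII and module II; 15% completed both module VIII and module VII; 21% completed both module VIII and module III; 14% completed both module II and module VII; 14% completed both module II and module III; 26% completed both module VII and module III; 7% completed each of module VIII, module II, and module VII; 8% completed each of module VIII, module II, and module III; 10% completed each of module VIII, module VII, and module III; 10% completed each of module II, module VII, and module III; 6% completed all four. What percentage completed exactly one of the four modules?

39%

By inclusion–exclusion (exactly-one form):
P(exactly one) = 43 + 37 + 45 + 47 − 2·17 − 2·15 − 2·21 − 2·14 − 2·14 − 2·26 + 3·7 + 3·8 + 3·10 + 3·10 − 4·6 = 39%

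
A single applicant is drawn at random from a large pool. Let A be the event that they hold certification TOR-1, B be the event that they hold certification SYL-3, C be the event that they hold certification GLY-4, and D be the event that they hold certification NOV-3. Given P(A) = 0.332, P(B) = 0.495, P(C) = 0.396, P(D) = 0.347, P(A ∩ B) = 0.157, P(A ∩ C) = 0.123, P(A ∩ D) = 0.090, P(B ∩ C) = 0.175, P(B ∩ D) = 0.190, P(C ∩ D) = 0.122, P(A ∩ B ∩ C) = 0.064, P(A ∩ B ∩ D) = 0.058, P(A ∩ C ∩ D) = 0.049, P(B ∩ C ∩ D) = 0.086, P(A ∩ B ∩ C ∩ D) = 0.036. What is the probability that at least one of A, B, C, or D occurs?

By inclusion-exclusion,
P(A ∪ B ∪ C ∪ D) = 0.332 + 0.495 + 0.396 + 0.347 − 0.157 − 0.123 − 0.090 − 0.175 − 0.190 − 0.122 + 0.064 + 0.058 + 0.049 + 0.086 − 0.036 = 0.934

0.934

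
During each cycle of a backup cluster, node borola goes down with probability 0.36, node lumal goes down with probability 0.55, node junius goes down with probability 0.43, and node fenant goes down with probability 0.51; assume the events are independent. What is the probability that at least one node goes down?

P(none) = (1 − 0.36) × (1 − 0.55) × (1 − 0.43) × (1 − 0.51) = 0.64 × 0.45 × 0.57 × 0.49 = 0.0804384
P(at least one) = 1 − 0.0804384 = 0.9195616

0.9195616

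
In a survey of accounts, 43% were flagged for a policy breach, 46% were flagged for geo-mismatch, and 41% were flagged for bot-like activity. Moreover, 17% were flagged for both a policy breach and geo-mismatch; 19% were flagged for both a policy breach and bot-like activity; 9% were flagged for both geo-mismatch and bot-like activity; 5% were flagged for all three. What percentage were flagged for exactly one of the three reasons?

55%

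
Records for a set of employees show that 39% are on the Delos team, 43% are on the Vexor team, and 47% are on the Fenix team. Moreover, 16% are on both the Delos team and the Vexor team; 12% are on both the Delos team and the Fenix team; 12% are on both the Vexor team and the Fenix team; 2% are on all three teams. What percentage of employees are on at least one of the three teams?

91%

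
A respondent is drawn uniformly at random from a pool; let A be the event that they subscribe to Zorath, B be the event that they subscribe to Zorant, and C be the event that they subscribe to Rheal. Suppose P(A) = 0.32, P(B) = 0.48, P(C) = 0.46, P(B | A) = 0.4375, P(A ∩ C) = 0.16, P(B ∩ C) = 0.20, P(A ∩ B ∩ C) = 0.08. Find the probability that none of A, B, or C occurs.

0.16

P(A ∩ B) = P(A)·P(B|A) = 0.32 × 0.4375 = 0.14
Using inclusion–exclusion:
P(A ∪ B ∪ C) = 0.32 + 0.48 + 0.46 − 0.14 − 0.16 − 0.20 + 0.08 = 0.84
P(none) = 1 − 0.84 = 0.16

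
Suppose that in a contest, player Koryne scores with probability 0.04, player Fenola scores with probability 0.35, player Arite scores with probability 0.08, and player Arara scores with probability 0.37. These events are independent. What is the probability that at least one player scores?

0.6383296

Independence gives P(none) = ∏(1 − pᵢ).
P(none) = (1 − 0.04) × (1 − 0.35) × (1 − 0.08) × (1 − 0.37) = 0.96 × 0.65 × 0.92 × 0.63 = 0.3616704
P(at least one) = 1 − 0.3616704 = 0.6383296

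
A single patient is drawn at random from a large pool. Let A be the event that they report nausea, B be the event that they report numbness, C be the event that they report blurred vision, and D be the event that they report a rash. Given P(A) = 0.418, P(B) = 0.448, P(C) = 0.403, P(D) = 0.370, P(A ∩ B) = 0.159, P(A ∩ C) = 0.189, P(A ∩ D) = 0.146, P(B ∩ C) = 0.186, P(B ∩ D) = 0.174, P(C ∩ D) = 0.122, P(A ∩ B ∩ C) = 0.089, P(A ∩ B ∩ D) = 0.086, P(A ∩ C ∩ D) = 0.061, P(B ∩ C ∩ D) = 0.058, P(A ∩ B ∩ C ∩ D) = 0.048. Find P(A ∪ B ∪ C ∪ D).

P(A ∪ B ∪ C ∪ D) = 0.418 + 0.448 + 0.403 + 0.370 − 0.159 − 0.189 − 0.146 − 0.186 − 0.174 − 0.122 + 0.089 + 0.086 + 0.061 + 0.058 − 0.048 = 0.909

0.909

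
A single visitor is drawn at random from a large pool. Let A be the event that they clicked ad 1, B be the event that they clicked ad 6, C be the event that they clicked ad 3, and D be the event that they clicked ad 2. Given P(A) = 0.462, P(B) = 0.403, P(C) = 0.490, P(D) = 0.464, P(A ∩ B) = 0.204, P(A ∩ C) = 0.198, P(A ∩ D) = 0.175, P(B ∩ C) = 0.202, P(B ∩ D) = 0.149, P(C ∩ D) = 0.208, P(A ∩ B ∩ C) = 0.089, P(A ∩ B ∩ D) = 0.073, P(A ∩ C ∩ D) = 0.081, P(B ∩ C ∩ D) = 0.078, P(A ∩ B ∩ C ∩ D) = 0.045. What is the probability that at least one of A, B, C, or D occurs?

P(A ∪ B ∪ C ∪ D) = 0.462 + 0.403 + 0.490 + 0.464 − 0.204 − 0.198 − 0.175 − 0.202 − 0.149 − 0.208 + 0.089 + 0.073 + 0.081 + 0.078 − 0.045 = 0.959

0.959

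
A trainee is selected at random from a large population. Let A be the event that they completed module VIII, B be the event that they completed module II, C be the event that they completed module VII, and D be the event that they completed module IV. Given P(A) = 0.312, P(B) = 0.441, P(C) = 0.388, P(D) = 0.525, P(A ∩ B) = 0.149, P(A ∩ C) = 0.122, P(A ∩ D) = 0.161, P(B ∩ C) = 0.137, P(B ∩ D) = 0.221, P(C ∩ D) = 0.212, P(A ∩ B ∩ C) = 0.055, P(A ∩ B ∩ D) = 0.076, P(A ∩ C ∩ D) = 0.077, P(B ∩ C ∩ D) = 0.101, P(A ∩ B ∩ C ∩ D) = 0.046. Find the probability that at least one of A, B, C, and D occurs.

P(A ∪ B ∪ C ∪ D) = 0.312 + 0.441 + 0.388 + 0.525 − 0.149 − 0.122 − 0.161 − 0.137 − 0.221 − 0.212 + 0.055 + 0.076 + 0.077 + 0.101 − 0.046 = 0.927

0.927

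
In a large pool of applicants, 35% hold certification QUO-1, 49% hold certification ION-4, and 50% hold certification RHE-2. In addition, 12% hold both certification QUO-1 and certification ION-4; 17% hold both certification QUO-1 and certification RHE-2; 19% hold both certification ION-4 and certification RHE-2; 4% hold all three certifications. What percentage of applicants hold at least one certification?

90%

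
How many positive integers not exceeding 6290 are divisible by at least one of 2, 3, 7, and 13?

4630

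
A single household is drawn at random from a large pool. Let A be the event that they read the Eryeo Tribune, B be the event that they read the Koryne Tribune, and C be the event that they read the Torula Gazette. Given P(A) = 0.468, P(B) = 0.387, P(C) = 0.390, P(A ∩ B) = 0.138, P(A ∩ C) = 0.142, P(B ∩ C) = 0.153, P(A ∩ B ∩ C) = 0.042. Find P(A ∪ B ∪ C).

0.854

Using inclusion–exclusion:
P(A ∪ B ∪ C) = 0.468 + 0.387 + 0.390 − 0.138 − 0.142 − 0.153 + 0.042 = 0.854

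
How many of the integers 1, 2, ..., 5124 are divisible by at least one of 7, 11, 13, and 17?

732 + 465 + 394 + 301 − 66 − 56 − 43 − 35 − 27 − 23 + 5 + 3 + 3 + 2 − 0 = 1655

1655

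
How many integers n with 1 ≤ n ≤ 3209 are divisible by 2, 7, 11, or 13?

2054

floor(3209/2) + floor(3209/7) + floor(3209/11) + floor(3209/13) − floor(3209/14) − floor(3209/22) − floor(3209/26) − floor(3209/77) − floor(3209/91) − floor(3209/143) + floor(3209/154) + floor(3209/182) + floor(3209/286) + floor(3209/1001) − floor(3209/2002) = 1604 + 458 + 291 + 246 − 229 − 145 − 123 − 41 − 35 − 22 + 20 + 17 + 11 + 3 − 1 = 2054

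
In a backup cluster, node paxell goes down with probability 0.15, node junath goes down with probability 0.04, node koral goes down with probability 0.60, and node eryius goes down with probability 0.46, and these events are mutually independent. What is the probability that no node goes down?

P(none) = (1 − 0.15) × (1 − 0.04) × (1 − 0.60) × (1 − 0.46) = 0.85 × 0.96 × 0.40 × 0.54 = 0.176256

0.176256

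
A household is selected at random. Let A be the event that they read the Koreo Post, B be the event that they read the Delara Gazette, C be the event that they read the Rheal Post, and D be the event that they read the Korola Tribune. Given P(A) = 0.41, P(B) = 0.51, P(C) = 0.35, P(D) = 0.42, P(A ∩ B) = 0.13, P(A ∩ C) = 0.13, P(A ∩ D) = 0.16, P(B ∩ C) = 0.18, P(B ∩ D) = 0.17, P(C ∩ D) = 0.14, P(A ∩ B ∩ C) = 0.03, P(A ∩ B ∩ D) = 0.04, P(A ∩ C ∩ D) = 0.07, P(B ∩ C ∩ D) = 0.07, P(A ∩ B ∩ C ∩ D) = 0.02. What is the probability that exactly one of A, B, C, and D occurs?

0.42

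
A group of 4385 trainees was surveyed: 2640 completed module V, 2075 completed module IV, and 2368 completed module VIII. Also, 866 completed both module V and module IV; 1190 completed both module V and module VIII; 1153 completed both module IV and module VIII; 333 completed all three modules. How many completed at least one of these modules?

4207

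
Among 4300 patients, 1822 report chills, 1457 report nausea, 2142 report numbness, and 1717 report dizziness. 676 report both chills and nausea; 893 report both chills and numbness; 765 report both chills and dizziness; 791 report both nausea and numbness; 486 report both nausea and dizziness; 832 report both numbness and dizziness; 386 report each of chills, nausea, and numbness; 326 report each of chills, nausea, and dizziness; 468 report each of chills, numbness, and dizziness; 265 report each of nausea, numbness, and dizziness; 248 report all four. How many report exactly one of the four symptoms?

1595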